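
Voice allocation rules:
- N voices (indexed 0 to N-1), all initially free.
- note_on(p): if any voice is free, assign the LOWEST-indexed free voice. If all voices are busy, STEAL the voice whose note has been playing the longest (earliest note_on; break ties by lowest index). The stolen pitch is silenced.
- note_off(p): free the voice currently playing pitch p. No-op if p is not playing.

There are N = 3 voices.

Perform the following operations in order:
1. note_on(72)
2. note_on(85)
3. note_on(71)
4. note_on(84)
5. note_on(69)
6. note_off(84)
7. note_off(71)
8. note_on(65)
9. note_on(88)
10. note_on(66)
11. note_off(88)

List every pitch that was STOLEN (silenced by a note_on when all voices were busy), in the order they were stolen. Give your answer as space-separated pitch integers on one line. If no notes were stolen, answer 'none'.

Op 1: note_on(72): voice 0 is free -> assigned | voices=[72 - -]
Op 2: note_on(85): voice 1 is free -> assigned | voices=[72 85 -]
Op 3: note_on(71): voice 2 is free -> assigned | voices=[72 85 71]
Op 4: note_on(84): all voices busy, STEAL voice 0 (pitch 72, oldest) -> assign | voices=[84 85 71]
Op 5: note_on(69): all voices busy, STEAL voice 1 (pitch 85, oldest) -> assign | voices=[84 69 71]
Op 6: note_off(84): free voice 0 | voices=[- 69 71]
Op 7: note_off(71): free voice 2 | voices=[- 69 -]
Op 8: note_on(65): voice 0 is free -> assigned | voices=[65 69 -]
Op 9: note_on(88): voice 2 is free -> assigned | voices=[65 69 88]
Op 10: note_on(66): all voices busy, STEAL voice 1 (pitch 69, oldest) -> assign | voices=[65 66 88]
Op 11: note_off(88): free voice 2 | voices=[65 66 -]

Answer: 72 85 69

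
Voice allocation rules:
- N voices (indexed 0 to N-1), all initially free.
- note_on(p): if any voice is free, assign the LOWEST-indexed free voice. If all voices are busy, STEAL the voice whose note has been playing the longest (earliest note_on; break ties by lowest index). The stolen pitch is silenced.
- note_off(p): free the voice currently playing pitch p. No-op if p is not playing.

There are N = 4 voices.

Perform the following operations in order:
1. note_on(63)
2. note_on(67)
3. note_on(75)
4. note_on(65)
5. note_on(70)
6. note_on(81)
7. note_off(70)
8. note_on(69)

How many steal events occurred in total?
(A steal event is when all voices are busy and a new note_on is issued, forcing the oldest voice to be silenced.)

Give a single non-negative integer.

Answer: 2

Derivation:
Op 1: note_on(63): voice 0 is free -> assigned | voices=[63 - - -]
Op 2: note_on(67): voice 1 is free -> assigned | voices=[63 67 - -]
Op 3: note_on(75): voice 2 is free -> assigned | voices=[63 67 75 -]
Op 4: note_on(65): voice 3 is free -> assigned | voices=[63 67 75 65]
Op 5: note_on(70): all voices busy, STEAL voice 0 (pitch 63, oldest) -> assign | voices=[70 67 75 65]
Op 6: note_on(81): all voices busy, STEAL voice 1 (pitch 67, oldest) -> assign | voices=[70 81 75 65]
Op 7: note_off(70): free voice 0 | voices=[- 81 75 65]
Op 8: note_on(69): voice 0 is free -> assigned | voices=[69 81 75 65]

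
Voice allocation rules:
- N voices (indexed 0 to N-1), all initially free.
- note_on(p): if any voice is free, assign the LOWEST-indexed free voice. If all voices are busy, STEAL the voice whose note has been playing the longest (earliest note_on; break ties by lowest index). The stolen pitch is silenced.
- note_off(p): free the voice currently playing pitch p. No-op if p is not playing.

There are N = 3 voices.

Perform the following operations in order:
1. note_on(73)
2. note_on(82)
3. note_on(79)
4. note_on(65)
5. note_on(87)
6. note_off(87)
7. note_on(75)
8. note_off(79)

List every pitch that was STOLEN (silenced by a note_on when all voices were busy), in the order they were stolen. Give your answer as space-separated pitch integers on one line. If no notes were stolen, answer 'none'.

Answer: 73 82

Derivation:
Op 1: note_on(73): voice 0 is free -> assigned | voices=[73 - -]
Op 2: note_on(82): voice 1 is free -> assigned | voices=[73 82 -]
Op 3: note_on(79): voice 2 is free -> assigned | voices=[73 82 79]
Op 4: note_on(65): all voices busy, STEAL voice 0 (pitch 73, oldest) -> assign | voices=[65 82 79]
Op 5: note_on(87): all voices busy, STEAL voice 1 (pitch 82, oldest) -> assign | voices=[65 87 79]
Op 6: note_off(87): free voice 1 | voices=[65 - 79]
Op 7: note_on(75): voice 1 is free -> assigned | voices=[65 75 79]
Op 8: note_off(79): free voice 2 | voices=[65 75 -]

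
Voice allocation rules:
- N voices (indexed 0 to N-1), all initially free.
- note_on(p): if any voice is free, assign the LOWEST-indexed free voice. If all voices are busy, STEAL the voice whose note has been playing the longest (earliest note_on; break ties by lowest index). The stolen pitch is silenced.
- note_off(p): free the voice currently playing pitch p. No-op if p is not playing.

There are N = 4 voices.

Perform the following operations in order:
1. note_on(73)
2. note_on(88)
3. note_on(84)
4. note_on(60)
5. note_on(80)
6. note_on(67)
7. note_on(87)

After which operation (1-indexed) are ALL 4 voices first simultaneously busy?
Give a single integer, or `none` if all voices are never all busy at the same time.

Answer: 4

Derivation:
Op 1: note_on(73): voice 0 is free -> assigned | voices=[73 - - -]
Op 2: note_on(88): voice 1 is free -> assigned | voices=[73 88 - -]
Op 3: note_on(84): voice 2 is free -> assigned | voices=[73 88 84 -]
Op 4: note_on(60): voice 3 is free -> assigned | voices=[73 88 84 60]
Op 5: note_on(80): all voices busy, STEAL voice 0 (pitch 73, oldest) -> assign | voices=[80 88 84 60]
Op 6: note_on(67): all voices busy, STEAL voice 1 (pitch 88, oldest) -> assign | voices=[80 67 84 60]
Op 7: note_on(87): all voices busy, STEAL voice 2 (pitch 84, oldest) -> assign | voices=[80 67 87 60]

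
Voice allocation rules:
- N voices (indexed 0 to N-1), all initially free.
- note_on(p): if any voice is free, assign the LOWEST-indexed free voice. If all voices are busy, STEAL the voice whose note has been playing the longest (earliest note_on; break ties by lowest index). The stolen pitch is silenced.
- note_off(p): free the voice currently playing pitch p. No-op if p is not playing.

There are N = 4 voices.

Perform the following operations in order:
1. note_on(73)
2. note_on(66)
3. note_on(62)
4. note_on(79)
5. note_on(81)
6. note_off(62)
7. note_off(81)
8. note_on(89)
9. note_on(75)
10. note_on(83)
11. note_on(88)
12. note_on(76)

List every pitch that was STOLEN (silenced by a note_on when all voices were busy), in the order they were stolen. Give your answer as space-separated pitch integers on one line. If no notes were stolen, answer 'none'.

Op 1: note_on(73): voice 0 is free -> assigned | voices=[73 - - -]
Op 2: note_on(66): voice 1 is free -> assigned | voices=[73 66 - -]
Op 3: note_on(62): voice 2 is free -> assigned | voices=[73 66 62 -]
Op 4: note_on(79): voice 3 is free -> assigned | voices=[73 66 62 79]
Op 5: note_on(81): all voices busy, STEAL voice 0 (pitch 73, oldest) -> assign | voices=[81 66 62 79]
Op 6: note_off(62): free voice 2 | voices=[81 66 - 79]
Op 7: note_off(81): free voice 0 | voices=[- 66 - 79]
Op 8: note_on(89): voice 0 is free -> assigned | voices=[89 66 - 79]
Op 9: note_on(75): voice 2 is free -> assigned | voices=[89 66 75 79]
Op 10: note_on(83): all voices busy, STEAL voice 1 (pitch 66, oldest) -> assign | voices=[89 83 75 79]
Op 11: note_on(88): all voices busy, STEAL voice 3 (pitch 79, oldest) -> assign | voices=[89 83 75 88]
Op 12: note_on(76): all voices busy, STEAL voice 0 (pitch 89, oldest) -> assign | voices=[76 83 75 88]

Answer: 73 66 79 89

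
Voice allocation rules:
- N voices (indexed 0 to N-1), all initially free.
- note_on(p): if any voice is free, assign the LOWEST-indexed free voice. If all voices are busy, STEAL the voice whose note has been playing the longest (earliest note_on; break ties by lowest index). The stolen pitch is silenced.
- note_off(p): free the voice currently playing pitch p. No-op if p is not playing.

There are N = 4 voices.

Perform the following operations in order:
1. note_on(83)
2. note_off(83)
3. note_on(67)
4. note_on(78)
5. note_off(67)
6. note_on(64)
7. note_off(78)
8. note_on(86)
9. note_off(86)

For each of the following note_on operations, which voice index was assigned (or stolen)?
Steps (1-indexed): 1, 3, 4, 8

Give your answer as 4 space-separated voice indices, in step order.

Op 1: note_on(83): voice 0 is free -> assigned | voices=[83 - - -]
Op 2: note_off(83): free voice 0 | voices=[- - - -]
Op 3: note_on(67): voice 0 is free -> assigned | voices=[67 - - -]
Op 4: note_on(78): voice 1 is free -> assigned | voices=[67 78 - -]
Op 5: note_off(67): free voice 0 | voices=[- 78 - -]
Op 6: note_on(64): voice 0 is free -> assigned | voices=[64 78 - -]
Op 7: note_off(78): free voice 1 | voices=[64 - - -]
Op 8: note_on(86): voice 1 is free -> assigned | voices=[64 86 - -]
Op 9: note_off(86): free voice 1 | voices=[64 - - -]

Answer: 0 0 1 1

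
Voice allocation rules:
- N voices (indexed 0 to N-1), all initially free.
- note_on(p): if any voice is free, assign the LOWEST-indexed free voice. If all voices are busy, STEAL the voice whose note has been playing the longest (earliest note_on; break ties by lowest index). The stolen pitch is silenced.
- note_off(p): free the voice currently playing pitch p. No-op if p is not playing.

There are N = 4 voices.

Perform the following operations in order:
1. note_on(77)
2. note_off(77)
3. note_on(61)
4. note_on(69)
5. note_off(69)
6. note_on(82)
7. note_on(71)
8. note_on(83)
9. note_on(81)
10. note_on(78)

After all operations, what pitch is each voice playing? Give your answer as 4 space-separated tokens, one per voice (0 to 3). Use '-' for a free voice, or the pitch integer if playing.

Answer: 81 78 71 83

Derivation:
Op 1: note_on(77): voice 0 is free -> assigned | voices=[77 - - -]
Op 2: note_off(77): free voice 0 | voices=[- - - -]
Op 3: note_on(61): voice 0 is free -> assigned | voices=[61 - - -]
Op 4: note_on(69): voice 1 is free -> assigned | voices=[61 69 - -]
Op 5: note_off(69): free voice 1 | voices=[61 - - -]
Op 6: note_on(82): voice 1 is free -> assigned | voices=[61 82 - -]
Op 7: note_on(71): voice 2 is free -> assigned | voices=[61 82 71 -]
Op 8: note_on(83): voice 3 is free -> assigned | voices=[61 82 71 83]
Op 9: note_on(81): all voices busy, STEAL voice 0 (pitch 61, oldest) -> assign | voices=[81 82 71 83]
Op 10: note_on(78): all voices busy, STEAL voice 1 (pitch 82, oldest) -> assign | voices=[81 78 71 83]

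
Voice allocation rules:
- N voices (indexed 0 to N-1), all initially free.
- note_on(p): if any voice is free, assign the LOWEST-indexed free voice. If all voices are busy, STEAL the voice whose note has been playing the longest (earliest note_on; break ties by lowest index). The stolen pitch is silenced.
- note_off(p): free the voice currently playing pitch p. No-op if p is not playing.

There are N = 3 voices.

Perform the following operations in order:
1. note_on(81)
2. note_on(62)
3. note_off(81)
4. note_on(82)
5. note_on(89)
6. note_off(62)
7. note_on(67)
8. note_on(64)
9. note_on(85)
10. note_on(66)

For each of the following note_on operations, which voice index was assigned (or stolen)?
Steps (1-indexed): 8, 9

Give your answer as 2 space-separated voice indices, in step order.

Answer: 0 2

Derivation:
Op 1: note_on(81): voice 0 is free -> assigned | voices=[81 - -]
Op 2: note_on(62): voice 1 is free -> assigned | voices=[81 62 -]
Op 3: note_off(81): free voice 0 | voices=[- 62 -]
Op 4: note_on(82): voice 0 is free -> assigned | voices=[82 62 -]
Op 5: note_on(89): voice 2 is free -> assigned | voices=[82 62 89]
Op 6: note_off(62): free voice 1 | voices=[82 - 89]
Op 7: note_on(67): voice 1 is free -> assigned | voices=[82 67 89]
Op 8: note_on(64): all voices busy, STEAL voice 0 (pitch 82, oldest) -> assign | voices=[64 67 89]
Op 9: note_on(85): all voices busy, STEAL voice 2 (pitch 89, oldest) -> assign | voices=[64 67 85]
Op 10: note_on(66): all voices busy, STEAL voice 1 (pitch 67, oldest) -> assign | voices=[64 66 85]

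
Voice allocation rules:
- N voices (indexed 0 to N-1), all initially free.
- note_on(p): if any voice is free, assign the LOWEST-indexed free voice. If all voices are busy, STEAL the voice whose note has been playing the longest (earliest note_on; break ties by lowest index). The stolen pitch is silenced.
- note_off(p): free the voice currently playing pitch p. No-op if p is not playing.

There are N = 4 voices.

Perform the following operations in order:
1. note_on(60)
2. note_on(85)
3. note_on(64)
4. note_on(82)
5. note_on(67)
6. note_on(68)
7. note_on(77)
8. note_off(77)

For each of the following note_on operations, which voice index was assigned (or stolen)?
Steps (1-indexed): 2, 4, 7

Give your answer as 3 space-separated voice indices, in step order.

Answer: 1 3 2

Derivation:
Op 1: note_on(60): voice 0 is free -> assigned | voices=[60 - - -]
Op 2: note_on(85): voice 1 is free -> assigned | voices=[60 85 - -]
Op 3: note_on(64): voice 2 is free -> assigned | voices=[60 85 64 -]
Op 4: note_on(82): voice 3 is free -> assigned | voices=[60 85 64 82]
Op 5: note_on(67): all voices busy, STEAL voice 0 (pitch 60, oldest) -> assign | voices=[67 85 64 82]
Op 6: note_on(68): all voices busy, STEAL voice 1 (pitch 85, oldest) -> assign | voices=[67 68 64 82]
Op 7: note_on(77): all voices busy, STEAL voice 2 (pitch 64, oldest) -> assign | voices=[67 68 77 82]
Op 8: note_off(77): free voice 2 | voices=[67 68 - 82]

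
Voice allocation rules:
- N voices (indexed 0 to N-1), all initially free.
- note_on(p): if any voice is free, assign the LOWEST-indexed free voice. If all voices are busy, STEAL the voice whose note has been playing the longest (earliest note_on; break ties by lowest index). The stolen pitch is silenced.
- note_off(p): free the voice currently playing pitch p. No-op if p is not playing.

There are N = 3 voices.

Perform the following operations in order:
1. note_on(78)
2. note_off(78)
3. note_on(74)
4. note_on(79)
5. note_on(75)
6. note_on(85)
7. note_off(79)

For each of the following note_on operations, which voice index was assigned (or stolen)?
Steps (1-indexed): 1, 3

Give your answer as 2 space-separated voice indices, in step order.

Op 1: note_on(78): voice 0 is free -> assigned | voices=[78 - -]
Op 2: note_off(78): free voice 0 | voices=[- - -]
Op 3: note_on(74): voice 0 is free -> assigned | voices=[74 - -]
Op 4: note_on(79): voice 1 is free -> assigned | voices=[74 79 -]
Op 5: note_on(75): voice 2 is free -> assigned | voices=[74 79 75]
Op 6: note_on(85): all voices busy, STEAL voice 0 (pitch 74, oldest) -> assign | voices=[85 79 75]
Op 7: note_off(79): free voice 1 | voices=[85 - 75]

Answer: 0 0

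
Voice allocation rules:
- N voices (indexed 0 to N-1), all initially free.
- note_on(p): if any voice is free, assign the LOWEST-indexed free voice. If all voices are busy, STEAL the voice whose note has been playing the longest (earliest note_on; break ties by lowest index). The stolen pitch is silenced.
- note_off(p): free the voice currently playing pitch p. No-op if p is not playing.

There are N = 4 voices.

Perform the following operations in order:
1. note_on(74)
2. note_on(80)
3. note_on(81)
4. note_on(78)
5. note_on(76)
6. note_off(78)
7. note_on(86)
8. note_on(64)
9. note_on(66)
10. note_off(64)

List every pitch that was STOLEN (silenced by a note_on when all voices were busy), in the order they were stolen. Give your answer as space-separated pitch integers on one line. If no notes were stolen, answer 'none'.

Op 1: note_on(74): voice 0 is free -> assigned | voices=[74 - - -]
Op 2: note_on(80): voice 1 is free -> assigned | voices=[74 80 - -]
Op 3: note_on(81): voice 2 is free -> assigned | voices=[74 80 81 -]
Op 4: note_on(78): voice 3 is free -> assigned | voices=[74 80 81 78]
Op 5: note_on(76): all voices busy, STEAL voice 0 (pitch 74, oldest) -> assign | voices=[76 80 81 78]
Op 6: note_off(78): free voice 3 | voices=[76 80 81 -]
Op 7: note_on(86): voice 3 is free -> assigned | voices=[76 80 81 86]
Op 8: note_on(64): all voices busy, STEAL voice 1 (pitch 80, oldest) -> assign | voices=[76 64 81 86]
Op 9: note_on(66): all voices busy, STEAL voice 2 (pitch 81, oldest) -> assign | voices=[76 64 66 86]
Op 10: note_off(64): free voice 1 | voices=[76 - 66 86]

Answer: 74 80 81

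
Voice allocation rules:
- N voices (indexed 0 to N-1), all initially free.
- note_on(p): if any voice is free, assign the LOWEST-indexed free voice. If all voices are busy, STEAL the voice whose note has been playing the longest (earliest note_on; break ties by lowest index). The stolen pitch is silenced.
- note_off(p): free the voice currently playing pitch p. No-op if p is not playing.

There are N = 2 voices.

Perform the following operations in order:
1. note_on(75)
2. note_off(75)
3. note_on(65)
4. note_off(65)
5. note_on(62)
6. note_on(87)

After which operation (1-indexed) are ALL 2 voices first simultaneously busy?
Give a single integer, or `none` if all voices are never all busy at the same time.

Op 1: note_on(75): voice 0 is free -> assigned | voices=[75 -]
Op 2: note_off(75): free voice 0 | voices=[- -]
Op 3: note_on(65): voice 0 is free -> assigned | voices=[65 -]
Op 4: note_off(65): free voice 0 | voices=[- -]
Op 5: note_on(62): voice 0 is free -> assigned | voices=[62 -]
Op 6: note_on(87): voice 1 is free -> assigned | voices=[62 87]

Answer: 6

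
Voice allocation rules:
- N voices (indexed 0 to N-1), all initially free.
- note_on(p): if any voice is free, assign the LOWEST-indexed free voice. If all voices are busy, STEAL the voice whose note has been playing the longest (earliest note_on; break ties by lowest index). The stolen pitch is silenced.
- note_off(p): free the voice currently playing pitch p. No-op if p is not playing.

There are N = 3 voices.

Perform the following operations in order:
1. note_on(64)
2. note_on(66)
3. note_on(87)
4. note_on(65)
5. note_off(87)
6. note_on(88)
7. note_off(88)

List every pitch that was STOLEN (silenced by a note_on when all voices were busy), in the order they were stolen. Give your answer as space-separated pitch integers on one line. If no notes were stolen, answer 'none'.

Op 1: note_on(64): voice 0 is free -> assigned | voices=[64 - -]
Op 2: note_on(66): voice 1 is free -> assigned | voices=[64 66 -]
Op 3: note_on(87): voice 2 is free -> assigned | voices=[64 66 87]
Op 4: note_on(65): all voices busy, STEAL voice 0 (pitch 64, oldest) -> assign | voices=[65 66 87]
Op 5: note_off(87): free voice 2 | voices=[65 66 -]
Op 6: note_on(88): voice 2 is free -> assigned | voices=[65 66 88]
Op 7: note_off(88): free voice 2 | voices=[65 66 -]

Answer: 64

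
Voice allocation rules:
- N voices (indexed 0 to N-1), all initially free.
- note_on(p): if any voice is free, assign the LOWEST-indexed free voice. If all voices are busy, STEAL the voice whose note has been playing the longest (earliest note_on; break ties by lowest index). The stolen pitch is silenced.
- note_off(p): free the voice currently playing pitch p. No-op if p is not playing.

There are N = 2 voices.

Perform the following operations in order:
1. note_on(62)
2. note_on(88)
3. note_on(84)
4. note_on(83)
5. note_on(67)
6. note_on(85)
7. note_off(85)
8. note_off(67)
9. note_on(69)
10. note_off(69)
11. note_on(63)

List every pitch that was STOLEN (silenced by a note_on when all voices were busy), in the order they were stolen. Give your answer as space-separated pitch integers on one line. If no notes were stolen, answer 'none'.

Op 1: note_on(62): voice 0 is free -> assigned | voices=[62 -]
Op 2: note_on(88): voice 1 is free -> assigned | voices=[62 88]
Op 3: note_on(84): all voices busy, STEAL voice 0 (pitch 62, oldest) -> assign | voices=[84 88]
Op 4: note_on(83): all voices busy, STEAL voice 1 (pitch 88, oldest) -> assign | voices=[84 83]
Op 5: note_on(67): all voices busy, STEAL voice 0 (pitch 84, oldest) -> assign | voices=[67 83]
Op 6: note_on(85): all voices busy, STEAL voice 1 (pitch 83, oldest) -> assign | voices=[67 85]
Op 7: note_off(85): free voice 1 | voices=[67 -]
Op 8: note_off(67): free voice 0 | voices=[- -]
Op 9: note_on(69): voice 0 is free -> assigned | voices=[69 -]
Op 10: note_off(69): free voice 0 | voices=[- -]
Op 11: note_on(63): voice 0 is free -> assigned | voices=[63 -]

Answer: 62 88 84 83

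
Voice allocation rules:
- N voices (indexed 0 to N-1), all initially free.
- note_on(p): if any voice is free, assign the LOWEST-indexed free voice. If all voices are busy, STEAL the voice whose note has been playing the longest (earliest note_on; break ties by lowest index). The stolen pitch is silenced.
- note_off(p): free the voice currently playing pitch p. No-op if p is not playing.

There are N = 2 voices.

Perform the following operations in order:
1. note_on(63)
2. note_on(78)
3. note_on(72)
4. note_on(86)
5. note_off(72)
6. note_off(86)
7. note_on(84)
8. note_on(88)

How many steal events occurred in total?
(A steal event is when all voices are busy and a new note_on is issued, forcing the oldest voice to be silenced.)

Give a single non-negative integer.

Answer: 2

Derivation:
Op 1: note_on(63): voice 0 is free -> assigned | voices=[63 -]
Op 2: note_on(78): voice 1 is free -> assigned | voices=[63 78]
Op 3: note_on(72): all voices busy, STEAL voice 0 (pitch 63, oldest) -> assign | voices=[72 78]
Op 4: note_on(86): all voices busy, STEAL voice 1 (pitch 78, oldest) -> assign | voices=[72 86]
Op 5: note_off(72): free voice 0 | voices=[- 86]
Op 6: note_off(86): free voice 1 | voices=[- -]
Op 7: note_on(84): voice 0 is free -> assigned | voices=[84 -]
Op 8: note_on(88): voice 1 is free -> assigned | voices=[84 88]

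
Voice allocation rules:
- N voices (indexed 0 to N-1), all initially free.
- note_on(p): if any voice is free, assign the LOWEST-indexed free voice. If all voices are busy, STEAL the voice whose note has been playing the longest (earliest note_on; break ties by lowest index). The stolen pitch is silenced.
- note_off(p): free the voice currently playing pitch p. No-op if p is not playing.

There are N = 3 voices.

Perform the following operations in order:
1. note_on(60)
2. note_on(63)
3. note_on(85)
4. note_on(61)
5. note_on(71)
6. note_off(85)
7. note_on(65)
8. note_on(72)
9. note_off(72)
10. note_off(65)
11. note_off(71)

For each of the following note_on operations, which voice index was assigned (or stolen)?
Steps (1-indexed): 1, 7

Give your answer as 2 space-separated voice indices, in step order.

Op 1: note_on(60): voice 0 is free -> assigned | voices=[60 - -]
Op 2: note_on(63): voice 1 is free -> assigned | voices=[60 63 -]
Op 3: note_on(85): voice 2 is free -> assigned | voices=[60 63 85]
Op 4: note_on(61): all voices busy, STEAL voice 0 (pitch 60, oldest) -> assign | voices=[61 63 85]
Op 5: note_on(71): all voices busy, STEAL voice 1 (pitch 63, oldest) -> assign | voices=[61 71 85]
Op 6: note_off(85): free voice 2 | voices=[61 71 -]
Op 7: note_on(65): voice 2 is free -> assigned | voices=[61 71 65]
Op 8: note_on(72): all voices busy, STEAL voice 0 (pitch 61, oldest) -> assign | voices=[72 71 65]
Op 9: note_off(72): free voice 0 | voices=[- 71 65]
Op 10: note_off(65): free voice 2 | voices=[- 71 -]
Op 11: note_off(71): free voice 1 | voices=[- - -]

Answer: 0 2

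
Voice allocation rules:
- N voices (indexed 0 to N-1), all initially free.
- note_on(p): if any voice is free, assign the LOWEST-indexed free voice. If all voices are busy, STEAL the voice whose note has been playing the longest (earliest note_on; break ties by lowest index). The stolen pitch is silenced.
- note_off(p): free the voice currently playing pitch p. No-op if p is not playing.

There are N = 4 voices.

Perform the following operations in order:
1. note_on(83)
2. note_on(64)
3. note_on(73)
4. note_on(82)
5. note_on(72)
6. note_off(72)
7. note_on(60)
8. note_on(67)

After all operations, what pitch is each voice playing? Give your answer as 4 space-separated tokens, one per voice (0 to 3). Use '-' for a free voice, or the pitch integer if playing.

Answer: 60 67 73 82

Derivation:
Op 1: note_on(83): voice 0 is free -> assigned | voices=[83 - - -]
Op 2: note_on(64): voice 1 is free -> assigned | voices=[83 64 - -]
Op 3: note_on(73): voice 2 is free -> assigned | voices=[83 64 73 -]
Op 4: note_on(82): voice 3 is free -> assigned | voices=[83 64 73 82]
Op 5: note_on(72): all voices busy, STEAL voice 0 (pitch 83, oldest) -> assign | voices=[72 64 73 82]
Op 6: note_off(72): free voice 0 | voices=[- 64 73 82]
Op 7: note_on(60): voice 0 is free -> assigned | voices=[60 64 73 82]
Op 8: note_on(67): all voices busy, STEAL voice 1 (pitch 64, oldest) -> assign | voices=[60 67 73 82]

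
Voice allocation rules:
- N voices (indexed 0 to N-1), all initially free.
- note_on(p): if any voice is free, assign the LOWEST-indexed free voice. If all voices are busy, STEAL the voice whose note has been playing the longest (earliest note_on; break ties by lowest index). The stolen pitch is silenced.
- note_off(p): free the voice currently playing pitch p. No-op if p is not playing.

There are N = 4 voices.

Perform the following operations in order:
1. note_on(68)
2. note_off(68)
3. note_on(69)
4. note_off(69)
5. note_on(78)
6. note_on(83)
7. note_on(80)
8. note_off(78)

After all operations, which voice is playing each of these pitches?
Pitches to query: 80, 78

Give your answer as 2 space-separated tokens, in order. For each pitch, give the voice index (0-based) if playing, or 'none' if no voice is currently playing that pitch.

Answer: 2 none

Derivation:
Op 1: note_on(68): voice 0 is free -> assigned | voices=[68 - - -]
Op 2: note_off(68): free voice 0 | voices=[- - - -]
Op 3: note_on(69): voice 0 is free -> assigned | voices=[69 - - -]
Op 4: note_off(69): free voice 0 | voices=[- - - -]
Op 5: note_on(78): voice 0 is free -> assigned | voices=[78 - - -]
Op 6: note_on(83): voice 1 is free -> assigned | voices=[78 83 - -]
Op 7: note_on(80): voice 2 is free -> assigned | voices=[78 83 80 -]
Op 8: note_off(78): free voice 0 | voices=[- 83 80 -]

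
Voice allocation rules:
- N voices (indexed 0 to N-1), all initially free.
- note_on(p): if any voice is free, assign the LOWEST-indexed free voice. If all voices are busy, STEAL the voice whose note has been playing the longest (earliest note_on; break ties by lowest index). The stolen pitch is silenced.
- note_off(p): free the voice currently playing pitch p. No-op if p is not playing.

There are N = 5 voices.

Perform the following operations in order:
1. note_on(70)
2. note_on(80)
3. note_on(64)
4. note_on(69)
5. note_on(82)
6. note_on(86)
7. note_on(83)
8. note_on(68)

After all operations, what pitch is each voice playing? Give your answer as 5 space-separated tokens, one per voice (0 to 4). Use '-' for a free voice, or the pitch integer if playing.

Op 1: note_on(70): voice 0 is free -> assigned | voices=[70 - - - -]
Op 2: note_on(80): voice 1 is free -> assigned | voices=[70 80 - - -]
Op 3: note_on(64): voice 2 is free -> assigned | voices=[70 80 64 - -]
Op 4: note_on(69): voice 3 is free -> assigned | voices=[70 80 64 69 -]
Op 5: note_on(82): voice 4 is free -> assigned | voices=[70 80 64 69 82]
Op 6: note_on(86): all voices busy, STEAL voice 0 (pitch 70, oldest) -> assign | voices=[86 80 64 69 82]
Op 7: note_on(83): all voices busy, STEAL voice 1 (pitch 80, oldest) -> assign | voices=[86 83 64 69 82]
Op 8: note_on(68): all voices busy, STEAL voice 2 (pitch 64, oldest) -> assign | voices=[86 83 68 69 82]

Answer: 86 83 68 69 82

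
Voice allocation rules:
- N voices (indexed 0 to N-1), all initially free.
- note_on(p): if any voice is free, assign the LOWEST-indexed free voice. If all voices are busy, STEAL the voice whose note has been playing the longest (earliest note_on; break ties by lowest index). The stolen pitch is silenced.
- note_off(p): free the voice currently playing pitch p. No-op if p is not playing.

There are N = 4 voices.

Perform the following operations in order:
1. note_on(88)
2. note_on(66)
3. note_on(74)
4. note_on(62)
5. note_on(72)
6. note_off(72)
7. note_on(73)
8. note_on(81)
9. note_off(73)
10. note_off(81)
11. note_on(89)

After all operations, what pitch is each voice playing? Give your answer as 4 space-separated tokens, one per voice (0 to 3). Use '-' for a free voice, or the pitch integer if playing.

Op 1: note_on(88): voice 0 is free -> assigned | voices=[88 - - -]
Op 2: note_on(66): voice 1 is free -> assigned | voices=[88 66 - -]
Op 3: note_on(74): voice 2 is free -> assigned | voices=[88 66 74 -]
Op 4: note_on(62): voice 3 is free -> assigned | voices=[88 66 74 62]
Op 5: note_on(72): all voices busy, STEAL voice 0 (pitch 88, oldest) -> assign | voices=[72 66 74 62]
Op 6: note_off(72): free voice 0 | voices=[- 66 74 62]
Op 7: note_on(73): voice 0 is free -> assigned | voices=[73 66 74 62]
Op 8: note_on(81): all voices busy, STEAL voice 1 (pitch 66, oldest) -> assign | voices=[73 81 74 62]
Op 9: note_off(73): free voice 0 | voices=[- 81 74 62]
Op 10: note_off(81): free voice 1 | voices=[- - 74 62]
Op 11: note_on(89): voice 0 is free -> assigned | voices=[89 - 74 62]

Answer: 89 - 74 62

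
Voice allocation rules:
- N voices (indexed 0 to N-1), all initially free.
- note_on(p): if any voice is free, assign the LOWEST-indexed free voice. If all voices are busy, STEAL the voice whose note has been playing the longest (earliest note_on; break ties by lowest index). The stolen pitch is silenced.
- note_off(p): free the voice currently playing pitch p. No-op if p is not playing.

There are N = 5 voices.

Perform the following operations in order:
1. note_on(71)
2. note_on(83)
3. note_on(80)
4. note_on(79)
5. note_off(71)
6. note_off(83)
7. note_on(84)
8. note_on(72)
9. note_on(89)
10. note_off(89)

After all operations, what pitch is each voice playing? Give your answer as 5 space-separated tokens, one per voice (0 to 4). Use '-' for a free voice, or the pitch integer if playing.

Op 1: note_on(71): voice 0 is free -> assigned | voices=[71 - - - -]
Op 2: note_on(83): voice 1 is free -> assigned | voices=[71 83 - - -]
Op 3: note_on(80): voice 2 is free -> assigned | voices=[71 83 80 - -]
Op 4: note_on(79): voice 3 is free -> assigned | voices=[71 83 80 79 -]
Op 5: note_off(71): free voice 0 | voices=[- 83 80 79 -]
Op 6: note_off(83): free voice 1 | voices=[- - 80 79 -]
Op 7: note_on(84): voice 0 is free -> assigned | voices=[84 - 80 79 -]
Op 8: note_on(72): voice 1 is free -> assigned | voices=[84 72 80 79 -]
Op 9: note_on(89): voice 4 is free -> assigned | voices=[84 72 80 79 89]
Op 10: note_off(89): free voice 4 | voices=[84 72 80 79 -]

Answer: 84 72 80 79 -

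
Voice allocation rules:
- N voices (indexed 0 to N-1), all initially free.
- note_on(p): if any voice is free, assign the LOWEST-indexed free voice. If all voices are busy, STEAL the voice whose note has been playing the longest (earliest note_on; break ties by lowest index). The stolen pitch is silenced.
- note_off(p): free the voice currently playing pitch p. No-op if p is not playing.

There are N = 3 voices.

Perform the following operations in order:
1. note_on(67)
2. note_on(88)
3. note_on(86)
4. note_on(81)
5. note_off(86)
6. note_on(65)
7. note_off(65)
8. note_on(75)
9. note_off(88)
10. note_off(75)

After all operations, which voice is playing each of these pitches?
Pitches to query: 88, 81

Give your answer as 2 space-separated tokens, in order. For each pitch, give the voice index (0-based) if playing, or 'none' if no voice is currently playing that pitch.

Answer: none 0

Derivation:
Op 1: note_on(67): voice 0 is free -> assigned | voices=[67 - -]
Op 2: note_on(88): voice 1 is free -> assigned | voices=[67 88 -]
Op 3: note_on(86): voice 2 is free -> assigned | voices=[67 88 86]
Op 4: note_on(81): all voices busy, STEAL voice 0 (pitch 67, oldest) -> assign | voices=[81 88 86]
Op 5: note_off(86): free voice 2 | voices=[81 88 -]
Op 6: note_on(65): voice 2 is free -> assigned | voices=[81 88 65]
Op 7: note_off(65): free voice 2 | voices=[81 88 -]
Op 8: note_on(75): voice 2 is free -> assigned | voices=[81 88 75]
Op 9: note_off(88): free voice 1 | voices=[81 - 75]
Op 10: note_off(75): free voice 2 | voices=[81 - -]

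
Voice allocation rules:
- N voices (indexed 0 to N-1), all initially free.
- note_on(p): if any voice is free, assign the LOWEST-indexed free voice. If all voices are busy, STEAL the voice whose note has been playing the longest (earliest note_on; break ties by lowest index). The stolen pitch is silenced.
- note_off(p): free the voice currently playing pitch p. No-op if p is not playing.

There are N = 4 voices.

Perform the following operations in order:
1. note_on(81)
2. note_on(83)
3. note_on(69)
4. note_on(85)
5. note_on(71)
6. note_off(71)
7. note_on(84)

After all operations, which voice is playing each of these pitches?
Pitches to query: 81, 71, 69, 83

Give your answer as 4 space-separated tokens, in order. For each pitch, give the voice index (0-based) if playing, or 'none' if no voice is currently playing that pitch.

Answer: none none 2 1

Derivation:
Op 1: note_on(81): voice 0 is free -> assigned | voices=[81 - - -]
Op 2: note_on(83): voice 1 is free -> assigned | voices=[81 83 - -]
Op 3: note_on(69): voice 2 is free -> assigned | voices=[81 83 69 -]
Op 4: note_on(85): voice 3 is free -> assigned | voices=[81 83 69 85]
Op 5: note_on(71): all voices busy, STEAL voice 0 (pitch 81, oldest) -> assign | voices=[71 83 69 85]
Op 6: note_off(71): free voice 0 | voices=[- 83 69 85]
Op 7: note_on(84): voice 0 is free -> assigned | voices=[84 83 69 85]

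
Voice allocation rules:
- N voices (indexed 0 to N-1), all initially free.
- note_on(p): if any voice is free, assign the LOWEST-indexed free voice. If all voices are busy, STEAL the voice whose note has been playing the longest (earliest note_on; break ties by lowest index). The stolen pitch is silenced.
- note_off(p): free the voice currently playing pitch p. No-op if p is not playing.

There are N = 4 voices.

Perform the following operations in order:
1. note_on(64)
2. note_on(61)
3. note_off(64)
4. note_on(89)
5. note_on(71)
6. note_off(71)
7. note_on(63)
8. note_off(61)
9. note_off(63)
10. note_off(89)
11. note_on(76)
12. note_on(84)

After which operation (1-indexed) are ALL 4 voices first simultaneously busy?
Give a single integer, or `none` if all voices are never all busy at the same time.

Answer: none

Derivation:
Op 1: note_on(64): voice 0 is free -> assigned | voices=[64 - - -]
Op 2: note_on(61): voice 1 is free -> assigned | voices=[64 61 - -]
Op 3: note_off(64): free voice 0 | voices=[- 61 - -]
Op 4: note_on(89): voice 0 is free -> assigned | voices=[89 61 - -]
Op 5: note_on(71): voice 2 is free -> assigned | voices=[89 61 71 -]
Op 6: note_off(71): free voice 2 | voices=[89 61 - -]
Op 7: note_on(63): voice 2 is free -> assigned | voices=[89 61 63 -]
Op 8: note_off(61): free voice 1 | voices=[89 - 63 -]
Op 9: note_off(63): free voice 2 | voices=[89 - - -]
Op 10: note_off(89): free voice 0 | voices=[- - - -]
Op 11: note_on(76): voice 0 is free -> assigned | voices=[76 - - -]
Op 12: note_on(84): voice 1 is free -> assigned | voices=[76 84 - -]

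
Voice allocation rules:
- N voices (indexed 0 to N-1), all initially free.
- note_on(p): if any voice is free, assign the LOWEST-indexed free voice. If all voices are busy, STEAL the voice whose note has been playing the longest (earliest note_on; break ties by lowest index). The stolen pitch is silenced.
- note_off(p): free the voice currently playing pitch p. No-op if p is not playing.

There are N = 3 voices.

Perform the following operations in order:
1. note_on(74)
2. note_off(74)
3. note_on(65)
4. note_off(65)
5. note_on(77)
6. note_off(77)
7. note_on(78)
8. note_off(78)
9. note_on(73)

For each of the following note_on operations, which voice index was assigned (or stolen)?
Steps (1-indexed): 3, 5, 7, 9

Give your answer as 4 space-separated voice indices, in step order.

Answer: 0 0 0 0

Derivation:
Op 1: note_on(74): voice 0 is free -> assigned | voices=[74 - -]
Op 2: note_off(74): free voice 0 | voices=[- - -]
Op 3: note_on(65): voice 0 is free -> assigned | voices=[65 - -]
Op 4: note_off(65): free voice 0 | voices=[- - -]
Op 5: note_on(77): voice 0 is free -> assigned | voices=[77 - -]
Op 6: note_off(77): free voice 0 | voices=[- - -]
Op 7: note_on(78): voice 0 is free -> assigned | voices=[78 - -]
Op 8: note_off(78): free voice 0 | voices=[- - -]
Op 9: note_on(73): voice 0 is free -> assigned | voices=[73 - -]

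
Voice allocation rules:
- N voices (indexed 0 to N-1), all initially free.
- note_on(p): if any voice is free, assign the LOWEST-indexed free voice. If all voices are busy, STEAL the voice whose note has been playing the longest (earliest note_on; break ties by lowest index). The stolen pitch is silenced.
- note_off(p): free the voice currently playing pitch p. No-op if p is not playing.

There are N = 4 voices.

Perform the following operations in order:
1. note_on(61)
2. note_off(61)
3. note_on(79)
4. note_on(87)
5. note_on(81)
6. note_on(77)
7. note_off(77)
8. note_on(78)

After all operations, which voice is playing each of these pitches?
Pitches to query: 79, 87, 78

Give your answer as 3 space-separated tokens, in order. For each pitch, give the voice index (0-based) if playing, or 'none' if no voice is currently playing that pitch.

Op 1: note_on(61): voice 0 is free -> assigned | voices=[61 - - -]
Op 2: note_off(61): free voice 0 | voices=[- - - -]
Op 3: note_on(79): voice 0 is free -> assigned | voices=[79 - - -]
Op 4: note_on(87): voice 1 is free -> assigned | voices=[79 87 - -]
Op 5: note_on(81): voice 2 is free -> assigned | voices=[79 87 81 -]
Op 6: note_on(77): voice 3 is free -> assigned | voices=[79 87 81 77]
Op 7: note_off(77): free voice 3 | voices=[79 87 81 -]
Op 8: note_on(78): voice 3 is free -> assigned | voices=[79 87 81 78]

Answer: 0 1 3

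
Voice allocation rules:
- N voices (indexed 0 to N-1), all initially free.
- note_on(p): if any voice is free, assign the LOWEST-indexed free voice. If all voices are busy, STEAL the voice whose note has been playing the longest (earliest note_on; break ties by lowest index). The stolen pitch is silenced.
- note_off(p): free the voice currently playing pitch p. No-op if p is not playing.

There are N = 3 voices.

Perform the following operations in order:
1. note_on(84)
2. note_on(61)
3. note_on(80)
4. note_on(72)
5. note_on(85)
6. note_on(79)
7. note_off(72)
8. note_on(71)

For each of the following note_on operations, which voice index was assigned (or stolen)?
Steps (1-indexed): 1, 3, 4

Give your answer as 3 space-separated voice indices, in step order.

Op 1: note_on(84): voice 0 is free -> assigned | voices=[84 - -]
Op 2: note_on(61): voice 1 is free -> assigned | voices=[84 61 -]
Op 3: note_on(80): voice 2 is free -> assigned | voices=[84 61 80]
Op 4: note_on(72): all voices busy, STEAL voice 0 (pitch 84, oldest) -> assign | voices=[72 61 80]
Op 5: note_on(85): all voices busy, STEAL voice 1 (pitch 61, oldest) -> assign | voices=[72 85 80]
Op 6: note_on(79): all voices busy, STEAL voice 2 (pitch 80, oldest) -> assign | voices=[72 85 79]
Op 7: note_off(72): free voice 0 | voices=[- 85 79]
Op 8: note_on(71): voice 0 is free -> assigned | voices=[71 85 79]

Answer: 0 2 0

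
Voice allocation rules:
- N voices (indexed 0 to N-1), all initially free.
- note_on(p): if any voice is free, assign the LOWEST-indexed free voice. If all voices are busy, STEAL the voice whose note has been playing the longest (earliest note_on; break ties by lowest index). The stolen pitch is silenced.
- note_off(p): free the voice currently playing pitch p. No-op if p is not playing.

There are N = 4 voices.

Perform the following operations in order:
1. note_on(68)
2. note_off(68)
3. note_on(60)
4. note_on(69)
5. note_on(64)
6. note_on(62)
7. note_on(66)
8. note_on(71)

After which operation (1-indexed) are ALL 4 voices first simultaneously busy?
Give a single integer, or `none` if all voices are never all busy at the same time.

Op 1: note_on(68): voice 0 is free -> assigned | voices=[68 - - -]
Op 2: note_off(68): free voice 0 | voices=[- - - -]
Op 3: note_on(60): voice 0 is free -> assigned | voices=[60 - - -]
Op 4: note_on(69): voice 1 is free -> assigned | voices=[60 69 - -]
Op 5: note_on(64): voice 2 is free -> assigned | voices=[60 69 64 -]
Op 6: note_on(62): voice 3 is free -> assigned | voices=[60 69 64 62]
Op 7: note_on(66): all voices busy, STEAL voice 0 (pitch 60, oldest) -> assign | voices=[66 69 64 62]
Op 8: note_on(71): all voices busy, STEAL voice 1 (pitch 69, oldest) -> assign | voices=[66 71 64 62]

Answer: 6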